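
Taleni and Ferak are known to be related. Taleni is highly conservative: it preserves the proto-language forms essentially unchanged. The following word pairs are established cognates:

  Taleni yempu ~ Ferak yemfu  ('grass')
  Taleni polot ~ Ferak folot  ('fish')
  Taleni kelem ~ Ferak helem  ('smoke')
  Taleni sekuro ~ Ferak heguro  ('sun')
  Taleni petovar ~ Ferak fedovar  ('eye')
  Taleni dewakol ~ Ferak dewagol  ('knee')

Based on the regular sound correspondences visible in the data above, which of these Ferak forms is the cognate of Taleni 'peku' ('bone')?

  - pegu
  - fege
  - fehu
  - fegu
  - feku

fegu

petovar ~ fedovar — Taleni p corresponds to Ferak f word-initially before a front vowel.
sekuro ~ heguro — Taleni k corresponds to Ferak g between vowels (before a back vowel).
Applying these to Taleni 'peku':
  peku → feku   (p→f word-initially before a front vowel)
  feku → fegu   (k→g between vowels (before a back vowel))
So the Ferak cognate is 'fegu'.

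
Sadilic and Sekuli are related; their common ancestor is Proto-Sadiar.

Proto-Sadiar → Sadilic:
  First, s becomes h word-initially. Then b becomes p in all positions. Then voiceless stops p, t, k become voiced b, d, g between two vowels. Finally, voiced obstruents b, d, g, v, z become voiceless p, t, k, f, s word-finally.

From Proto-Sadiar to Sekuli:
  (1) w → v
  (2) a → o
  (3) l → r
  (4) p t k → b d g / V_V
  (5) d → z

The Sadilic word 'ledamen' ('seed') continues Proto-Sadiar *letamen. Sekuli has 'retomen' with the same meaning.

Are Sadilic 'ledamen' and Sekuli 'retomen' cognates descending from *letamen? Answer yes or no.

no

Derive the expected Sekuli reflex of *letamen:
Sekuli: *letamen
  letamen (rule 1 does not apply)
  letamen → letomen   [vowel merger]
  letomen → retomen   [unconditioned shift]
  retomen → redomen   [intervocalic voicing]
  redomen → rezomen   [unconditioned shift]
  giving Sekuli rezomen.
The regular Sekuli reflex would be 'rezomen', but the attested form is 'retomen'. The correspondence is irregular, so they are not cognates (the Sekuli form has a different source).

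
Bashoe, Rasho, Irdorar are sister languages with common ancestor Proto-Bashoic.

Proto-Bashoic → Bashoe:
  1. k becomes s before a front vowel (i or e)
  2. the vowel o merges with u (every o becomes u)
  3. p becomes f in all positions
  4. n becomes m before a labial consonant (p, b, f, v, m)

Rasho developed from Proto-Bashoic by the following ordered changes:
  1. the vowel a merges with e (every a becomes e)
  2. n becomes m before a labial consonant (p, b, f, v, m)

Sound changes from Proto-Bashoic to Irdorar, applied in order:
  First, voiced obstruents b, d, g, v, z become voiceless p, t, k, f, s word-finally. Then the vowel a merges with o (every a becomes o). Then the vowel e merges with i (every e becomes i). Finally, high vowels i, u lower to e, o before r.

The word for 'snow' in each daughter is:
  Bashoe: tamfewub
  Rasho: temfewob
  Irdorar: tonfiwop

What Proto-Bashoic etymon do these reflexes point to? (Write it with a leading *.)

*tanfewob

Position 7: Bashoe has u, Rasho has o, Irdorar has o. Rasho preserves o here (none of its changes turn any other segment into o), so the proto-segment is *o.
Position 8: Bashoe has b, Rasho has b, Irdorar has p. Bashoe preserves b here (none of its changes turn any other segment into b), so the proto-segment is *b.
Position 2: Bashoe has a, Rasho has e, Irdorar has o. Bashoe preserves a here (none of its changes turn any other segment into a), so the proto-segment is *a.
This points to *tanfewob. Verify forward in each daughter:
Bashoe: *tanfewob
  tanfewob (rule 1 does not apply)
  tanfewob → tanfewub   [vowel merger]
  tanfewub (rule 3 does not apply)
  tanfewub → tamfewub   [nasal place assimilation]
  giving Bashoe tamfewub.
Rasho: start from *tanfewob.
  rule 1 (vowel merger): tanfewob → tenfewob
  rule 2 (nasal place assimilation): tenfewob → temfewob
  ⇒ Rasho temfewob
Irdorar: *tanfewob
  tanfewob → tanfewop   [final devoicing]
  tanfewop → tonfewop   [vowel merger]
  tonfewop → tonfiwop   [vowel merger]
  tonfiwop (rule 4 does not apply)
  giving Irdorar tonfiwop.
*tanfewob is the unique common source.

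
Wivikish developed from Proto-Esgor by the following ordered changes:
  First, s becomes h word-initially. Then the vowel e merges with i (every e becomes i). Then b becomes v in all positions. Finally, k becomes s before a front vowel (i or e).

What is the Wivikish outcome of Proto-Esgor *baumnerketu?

vaumnirsitu

Wivikish: *baumnerketu
  baumnerketu (rule 1 does not apply)
  baumnerketu → baumnirkitu   [vowel merger]
  baumnirkitu → vaumnirkitu   [unconditioned shift]
  vaumnirkitu → vaumnirsitu   [palatalisation]
  giving Wivikish vaumnirsitu.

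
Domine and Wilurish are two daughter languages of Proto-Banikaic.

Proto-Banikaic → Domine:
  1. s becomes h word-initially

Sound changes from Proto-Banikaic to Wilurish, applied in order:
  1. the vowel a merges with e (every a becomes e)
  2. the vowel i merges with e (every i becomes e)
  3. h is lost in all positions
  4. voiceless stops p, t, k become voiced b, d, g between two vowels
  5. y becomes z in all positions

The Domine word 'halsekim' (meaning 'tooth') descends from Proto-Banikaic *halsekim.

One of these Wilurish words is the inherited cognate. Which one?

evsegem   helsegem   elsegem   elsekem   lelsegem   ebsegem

Wilurish: *halsekim > helsekim > helsekem > elsekem > elsegem  (by vowel merger, vowel merger, h-loss, intervocalic voicing)
Only 'elsegem' matches the regular Wilurish development of *halsekim.

elsegem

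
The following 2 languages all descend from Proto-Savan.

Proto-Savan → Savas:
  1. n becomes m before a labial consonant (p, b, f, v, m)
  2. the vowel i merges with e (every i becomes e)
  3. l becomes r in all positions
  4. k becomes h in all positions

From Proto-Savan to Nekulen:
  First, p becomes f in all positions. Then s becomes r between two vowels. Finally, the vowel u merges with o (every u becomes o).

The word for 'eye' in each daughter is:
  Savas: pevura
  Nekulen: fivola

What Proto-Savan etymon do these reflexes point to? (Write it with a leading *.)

*pivula

Position 4: Savas has u, Nekulen has o. Savas preserves u here (none of its changes turn any other segment into u), so the proto-segment is *u.
Position 1: Savas has p, Nekulen has f. Savas preserves p here (none of its changes turn any other segment into p), so the proto-segment is *p.
Position 5: Savas has r, Nekulen has l. Nekulen preserves l here (none of its changes turn any other segment into l), so the proto-segment is *l.
This points to *pivula. Verify forward in each daughter:
Savas: *pivula
  pivula (rule 1 does not apply)
  pivula → pevula   [vowel merger]
  pevula → pevura   [unconditioned shift]
  pevura (rule 4 does not apply)
  giving Savas pevura.
Nekulen: start from *pivula.
  rule 1 (unconditioned shift): pivula → fivula
  rule 2: no change — fivula
  rule 3 (vowel merger): fivula → fivola
  ⇒ Nekulen fivola
Only *pivula yields all of Savas pevura, Nekulen fivola.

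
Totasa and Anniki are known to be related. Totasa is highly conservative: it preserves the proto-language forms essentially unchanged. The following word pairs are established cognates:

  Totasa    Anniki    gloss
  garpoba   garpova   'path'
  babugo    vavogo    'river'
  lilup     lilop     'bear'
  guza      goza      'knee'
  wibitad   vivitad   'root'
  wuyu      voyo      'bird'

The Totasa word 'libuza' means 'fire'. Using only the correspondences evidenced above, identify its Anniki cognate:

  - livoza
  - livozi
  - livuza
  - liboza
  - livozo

livoza

babugo ~ vavogo — Totasa b corresponds to Anniki v between vowels (before a back vowel).
babugo ~ vavogo, guza ~ goza — Totasa u corresponds to Anniki o after a consonant, before a consonant other than r, m, n, p, b, f, v.
Applying these to Totasa 'libuza':
  libuza → livuza   (b→v between vowels (before a back vowel))
  livuza → livoza   (u→o after a consonant, before a consonant other than r, m, n, p, b, f, v)
So the Anniki cognate is 'livoza'.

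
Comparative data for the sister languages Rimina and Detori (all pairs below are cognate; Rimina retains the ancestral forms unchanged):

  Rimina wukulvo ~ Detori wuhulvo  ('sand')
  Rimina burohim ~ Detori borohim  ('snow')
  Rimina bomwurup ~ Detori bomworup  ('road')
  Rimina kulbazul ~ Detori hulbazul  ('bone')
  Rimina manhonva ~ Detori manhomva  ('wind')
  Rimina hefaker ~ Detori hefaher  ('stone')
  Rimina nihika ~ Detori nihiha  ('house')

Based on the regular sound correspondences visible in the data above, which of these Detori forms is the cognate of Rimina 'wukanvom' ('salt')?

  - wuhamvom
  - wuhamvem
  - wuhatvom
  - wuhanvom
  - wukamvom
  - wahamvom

nihika ~ nihiha — Rimina k corresponds to Detori h between vowels (before a back vowel).
manhonva ~ manhomva — Rimina n corresponds to Detori m after a vowel, before a labial obstruent.
Applying these to Rimina 'wukanvom':
  wukanvom → wuhanvom   (k→h between vowels (before a back vowel))
  wuhanvom → wuhamvom   (n→m after a vowel, before a labial obstruent)
So the Detori cognate is 'wuhamvom'.

wuhamvom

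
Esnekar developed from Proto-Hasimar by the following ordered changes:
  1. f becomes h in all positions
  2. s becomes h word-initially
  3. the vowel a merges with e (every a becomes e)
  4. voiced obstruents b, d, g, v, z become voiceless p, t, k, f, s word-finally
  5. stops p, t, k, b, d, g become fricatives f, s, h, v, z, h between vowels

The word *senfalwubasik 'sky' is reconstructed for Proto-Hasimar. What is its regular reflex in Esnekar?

henhelwuvesik

Esnekar: *senfalwubasik > senhalwubasik > henhalwubasik > henhelwubesik > henhelwuvesik  (by unconditioned shift, debuccalisation, vowel merger, intervocalic lenition)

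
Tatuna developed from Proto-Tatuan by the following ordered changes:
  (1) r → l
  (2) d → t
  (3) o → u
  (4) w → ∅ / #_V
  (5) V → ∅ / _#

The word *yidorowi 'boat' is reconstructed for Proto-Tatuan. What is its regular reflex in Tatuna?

Tatuna: *yidorowi
  yidorowi → yidolowi   [unconditioned shift]
  yidolowi → yitolowi   [unconditioned shift]
  yitolowi → yituluwi   [vowel merger]
  yituluwi (rule 4 does not apply)
  yituluwi → yituluw   [apocope]
  giving Tatuna yituluw.

yituluw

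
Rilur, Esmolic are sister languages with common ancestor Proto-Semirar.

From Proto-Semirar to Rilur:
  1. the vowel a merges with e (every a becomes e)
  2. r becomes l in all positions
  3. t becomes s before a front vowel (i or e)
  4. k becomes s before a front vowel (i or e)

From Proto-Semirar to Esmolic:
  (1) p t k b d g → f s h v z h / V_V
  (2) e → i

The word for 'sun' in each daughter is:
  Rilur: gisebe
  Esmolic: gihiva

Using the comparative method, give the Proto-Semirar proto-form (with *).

*gikeba

Position 3: Rilur has s, Esmolic has h. Taking the neighbouring segments as reconstructed: Rilur s could go back to *t or *k or *s; Esmolic h could go back to *k or *g or *h — the one source consistent with every daughter is *k.
Position 6: Rilur has e, Esmolic has a. Esmolic preserves a here (none of its changes turn any other segment into a), so the proto-segment is *a.
Verify the candidate proto-form against each daughter:
Rilur: start from *gikeba.
  rule 1 (vowel merger): gikeba → gikebe
  rule 2: no change — gikebe
  rule 3: no change — gikebe
  rule 4 (palatalisation): gikebe → gisebe
  ⇒ Rilur gisebe
Esmolic: *gikeba
  gikeba → giheva   [intervocalic lenition]
  giheva → gihiva   [vowel merger]
  giving Esmolic gihiva.
No other proto-form is consistent with every reflex, so the reconstruction is *gikeba.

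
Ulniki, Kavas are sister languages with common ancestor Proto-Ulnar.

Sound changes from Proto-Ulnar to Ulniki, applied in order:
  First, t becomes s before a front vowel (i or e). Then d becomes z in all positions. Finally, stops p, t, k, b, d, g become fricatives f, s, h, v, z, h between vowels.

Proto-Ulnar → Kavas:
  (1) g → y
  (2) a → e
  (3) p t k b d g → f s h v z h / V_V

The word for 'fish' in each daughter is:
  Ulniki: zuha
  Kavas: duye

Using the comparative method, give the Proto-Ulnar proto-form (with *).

*duga

Position 1: Ulniki has z, Kavas has d. Kavas preserves d here (none of its changes turn any other segment into d), so the proto-segment is *d.
Position 4: Ulniki has a, Kavas has e. Ulniki preserves a here (none of its changes turn any other segment into a), so the proto-segment is *a.
Continuing position by position gives *duga; check it forward:
Ulniki: *duga > zuga > zuha  (by unconditioned shift, intervocalic lenition)
Kavas: start from *duga.
  rule 1 (unconditioned shift): duga → duya
  rule 2 (vowel merger): duya → duye
  rule 3: no change — duye
  ⇒ Kavas duye
No other proto-form is consistent with every reflex, so the reconstruction is *duga.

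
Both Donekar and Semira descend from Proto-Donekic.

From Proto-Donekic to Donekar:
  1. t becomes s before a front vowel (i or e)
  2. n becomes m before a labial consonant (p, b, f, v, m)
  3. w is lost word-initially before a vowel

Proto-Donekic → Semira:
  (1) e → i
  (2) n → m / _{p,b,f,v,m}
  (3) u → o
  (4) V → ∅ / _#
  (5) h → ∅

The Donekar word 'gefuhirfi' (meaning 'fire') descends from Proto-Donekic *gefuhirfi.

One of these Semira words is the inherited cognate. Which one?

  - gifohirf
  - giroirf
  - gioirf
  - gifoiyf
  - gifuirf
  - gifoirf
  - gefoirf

gifoirf

Semira: start from *gefuhirfi.
  rule 1 (vowel merger): gefuhirfi → gifuhirfi
  rule 2: no change — gifuhirfi
  rule 3 (vowel merger): gifuhirfi → gifohirfi
  rule 4 (apocope): gifohirfi → gifohirf
  rule 5 (h-loss): gifohirf → gifoirf
  ⇒ Semira gifoirf
Only 'gifoirf' matches the regular Semira development of *gefuhirfi.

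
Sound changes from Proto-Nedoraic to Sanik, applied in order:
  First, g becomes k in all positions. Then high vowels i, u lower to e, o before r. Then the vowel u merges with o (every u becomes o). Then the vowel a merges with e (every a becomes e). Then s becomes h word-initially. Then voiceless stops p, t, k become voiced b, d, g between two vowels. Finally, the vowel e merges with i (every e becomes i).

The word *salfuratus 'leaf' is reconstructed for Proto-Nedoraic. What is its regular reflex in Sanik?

Sanik: start from *salfuratus.
  rule 1: no change — salfuratus
  rule 2 (pre-rhotic lowering): salfuratus → salforatus
  rule 3 (vowel merger): salforatus → salforatos
  rule 4 (vowel merger): salforatos → selforetos
  rule 5 (debuccalisation): selforetos → helforetos
  rule 6 (intervocalic voicing): helforetos → helforedos
  rule 7 (vowel merger): helforedos → hilforidos
  ⇒ Sanik hilforidos

hilforidos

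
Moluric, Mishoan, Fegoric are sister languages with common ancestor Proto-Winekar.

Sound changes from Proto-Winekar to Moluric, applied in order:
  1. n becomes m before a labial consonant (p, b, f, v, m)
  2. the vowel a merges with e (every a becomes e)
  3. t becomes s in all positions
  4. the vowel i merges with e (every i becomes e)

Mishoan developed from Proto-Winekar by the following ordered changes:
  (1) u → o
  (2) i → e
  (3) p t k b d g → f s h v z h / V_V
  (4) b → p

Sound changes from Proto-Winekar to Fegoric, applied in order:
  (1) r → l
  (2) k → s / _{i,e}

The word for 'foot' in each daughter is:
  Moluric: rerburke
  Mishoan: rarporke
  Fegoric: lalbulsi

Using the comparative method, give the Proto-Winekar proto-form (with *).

Position 3: Moluric has r, Mishoan has r, Fegoric has l. Moluric preserves r here (none of its changes turn any other segment into r), so the proto-segment is *r.
Position 1: Moluric has r, Mishoan has r, Fegoric has l. Moluric preserves r here (none of its changes turn any other segment into r), so the proto-segment is *r.
Continuing position by position gives *rarburki; check it forward:
Moluric: start from *rarburki.
  rule 1: no change — rarburki
  rule 2 (vowel merger): rarburki → rerburki
  rule 3: no change — rerburki
  rule 4 (vowel merger): rerburki → rerburke
  ⇒ Moluric rerburke
Mishoan: start from *rarburki.
  rule 1 (vowel merger): rarburki → rarborki
  rule 2 (vowel merger): rarborki → rarborke
  rule 3: no change — rarborke
  rule 4 (unconditioned shift): rarborke → rarporke
  ⇒ Mishoan rarporke
Fegoric: *rarburki
  rarburki → lalbulki   [unconditioned shift]
  lalbulki → lalbulsi   [palatalisation]
  giving Fegoric lalbulsi.
*rarburki is the unique common source.

*rarburki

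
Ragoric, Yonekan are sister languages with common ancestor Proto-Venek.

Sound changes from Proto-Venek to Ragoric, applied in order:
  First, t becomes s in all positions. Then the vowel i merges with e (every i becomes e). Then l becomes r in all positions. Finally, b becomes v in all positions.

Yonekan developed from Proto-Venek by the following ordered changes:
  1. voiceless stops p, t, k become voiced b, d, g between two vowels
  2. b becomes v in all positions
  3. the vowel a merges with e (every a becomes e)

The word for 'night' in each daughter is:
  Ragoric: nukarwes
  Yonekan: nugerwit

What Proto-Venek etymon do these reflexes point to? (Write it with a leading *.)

Position 8: Ragoric has s, Yonekan has t. Yonekan preserves t here (none of its changes turn any other segment into t), so the proto-segment is *t.
Position 4: Ragoric has a, Yonekan has e. Ragoric preserves a here (none of its changes turn any other segment into a), so the proto-segment is *a.
Position 3: Ragoric has k, Yonekan has g. Ragoric preserves k here (none of its changes turn any other segment into k), so the proto-segment is *k.
This points to *nukarwit. Verify forward in each daughter:
Ragoric: *nukarwit > nukarwis > nukarwes  (by unconditioned shift, vowel merger)
Yonekan: start from *nukarwit.
  rule 1 (intervocalic voicing): nukarwit → nugarwit
  rule 2: no change — nugarwit
  rule 3 (vowel merger): nugarwit → nugerwit
  ⇒ Yonekan nugerwit
Only *nukarwit yields all of Ragoric nukarwes, Yonekan nugerwit.

*nukarwit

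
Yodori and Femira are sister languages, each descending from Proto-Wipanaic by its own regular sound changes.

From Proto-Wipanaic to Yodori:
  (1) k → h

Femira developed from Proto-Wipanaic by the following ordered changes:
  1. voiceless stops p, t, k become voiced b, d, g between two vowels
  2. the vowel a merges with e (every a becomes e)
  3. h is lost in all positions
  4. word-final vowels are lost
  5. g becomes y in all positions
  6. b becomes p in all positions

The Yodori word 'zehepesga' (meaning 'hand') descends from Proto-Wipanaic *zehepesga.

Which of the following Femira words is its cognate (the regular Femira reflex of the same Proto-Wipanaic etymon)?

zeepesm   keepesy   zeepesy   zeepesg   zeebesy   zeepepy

zeepesy

Femira: start from *zehepesga.
  rule 1 (intervocalic voicing): zehepesga → zehebesga
  rule 2 (vowel merger): zehebesga → zehebesge
  rule 3 (h-loss): zehebesge → zeebesge
  rule 4 (apocope): zeebesge → zeebesg
  rule 5 (unconditioned shift): zeebesg → zeebesy
  rule 6 (unconditioned shift): zeebesy → zeepesy
  ⇒ Femira zeepesy
The other candidates each miss or misapply at least one Femira change.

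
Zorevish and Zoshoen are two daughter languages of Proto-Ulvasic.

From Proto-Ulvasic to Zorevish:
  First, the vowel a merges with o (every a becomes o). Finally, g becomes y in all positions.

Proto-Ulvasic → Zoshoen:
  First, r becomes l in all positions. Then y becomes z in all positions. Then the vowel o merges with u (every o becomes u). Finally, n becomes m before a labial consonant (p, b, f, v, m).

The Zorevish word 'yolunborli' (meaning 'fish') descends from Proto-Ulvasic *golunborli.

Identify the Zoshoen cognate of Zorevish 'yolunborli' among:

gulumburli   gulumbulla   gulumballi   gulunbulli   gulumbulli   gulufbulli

Zoshoen: *golunborli
  golunborli → golunbolli   [unconditioned shift]
  golunbolli (rule 2 does not apply)
  golunbolli → gulunbulli   [vowel merger]
  gulunbulli → gulumbulli   [nasal place assimilation]
  giving Zoshoen gulumbulli.
Only 'gulumbulli' matches the regular Zoshoen development of *golunborli.

gulumbulli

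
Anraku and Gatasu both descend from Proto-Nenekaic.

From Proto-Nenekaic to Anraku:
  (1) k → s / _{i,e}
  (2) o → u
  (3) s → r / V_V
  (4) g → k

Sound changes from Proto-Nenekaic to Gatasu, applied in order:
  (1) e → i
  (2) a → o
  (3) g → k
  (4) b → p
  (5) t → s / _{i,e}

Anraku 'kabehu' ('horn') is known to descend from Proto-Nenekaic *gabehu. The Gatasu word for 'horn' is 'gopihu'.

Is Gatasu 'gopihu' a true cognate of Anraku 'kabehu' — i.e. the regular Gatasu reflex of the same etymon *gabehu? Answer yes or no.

no

Derive the expected Gatasu reflex of *gabehu:
Gatasu: start from *gabehu.
  rule 1 (vowel merger): gabehu → gabihu
  rule 2 (vowel merger): gabihu → gobihu
  rule 3 (unconditioned shift): gobihu → kobihu
  rule 4 (unconditioned shift): kobihu → kopihu
  rule 5: no change — kopihu
  ⇒ Gatasu kopihu
The regular Gatasu reflex would be 'kopihu', but the attested form is 'gopihu'. The correspondence is irregular, so they are not cognates (the Gatasu form has a different source).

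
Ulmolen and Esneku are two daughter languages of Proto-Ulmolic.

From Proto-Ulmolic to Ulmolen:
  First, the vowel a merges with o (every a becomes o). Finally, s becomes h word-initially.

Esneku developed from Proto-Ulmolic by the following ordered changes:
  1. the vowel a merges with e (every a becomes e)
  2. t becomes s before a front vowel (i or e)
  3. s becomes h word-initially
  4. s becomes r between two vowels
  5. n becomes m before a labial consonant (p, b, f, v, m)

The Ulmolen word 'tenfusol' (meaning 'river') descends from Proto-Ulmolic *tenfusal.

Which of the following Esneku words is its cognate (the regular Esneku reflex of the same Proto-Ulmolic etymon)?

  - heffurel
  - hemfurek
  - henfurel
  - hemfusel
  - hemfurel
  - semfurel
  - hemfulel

Esneku: start from *tenfusal.
  rule 1 (vowel merger): tenfusal → tenfusel
  rule 2 (palatalisation): tenfusel → senfusel
  rule 3 (debuccalisation): senfusel → henfusel
  rule 4 (rhotacism): henfusel → henfurel
  rule 5 (nasal place assimilation): henfurel → hemfurel
  ⇒ Esneku hemfurel
Only 'hemfurel' matches the regular Esneku development of *tenfusal.

hemfurel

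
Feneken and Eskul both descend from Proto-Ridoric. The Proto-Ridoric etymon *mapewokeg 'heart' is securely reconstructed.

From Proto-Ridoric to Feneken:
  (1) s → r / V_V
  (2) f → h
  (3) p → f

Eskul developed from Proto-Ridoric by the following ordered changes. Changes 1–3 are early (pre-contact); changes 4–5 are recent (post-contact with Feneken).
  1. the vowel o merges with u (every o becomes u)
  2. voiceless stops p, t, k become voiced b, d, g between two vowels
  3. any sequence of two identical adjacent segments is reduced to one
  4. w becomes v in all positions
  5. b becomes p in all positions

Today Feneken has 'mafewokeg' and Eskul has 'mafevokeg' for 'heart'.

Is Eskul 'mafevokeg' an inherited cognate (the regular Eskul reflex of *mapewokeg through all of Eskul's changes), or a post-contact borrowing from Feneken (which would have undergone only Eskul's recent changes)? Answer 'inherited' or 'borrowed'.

borrowed

If inherited, *mapewokeg would pass through all of Eskul's changes:
Eskul: *mapewokeg > mapewukeg > mabewugeg > mabevugeg > mapevugeg  (by vowel merger, intervocalic voicing, unconditioned shift, unconditioned shift)
If borrowed from Feneken 'mafewokeg' after the early changes, it would undergo only the recent ones:
  rule 4 (unconditioned shift): mafewokeg → mafevokeg
  rule 5 (unconditioned shift): no change (mafevokeg)
  ⇒ as a loan: mafevokeg
Eskul 'mafevokeg' matches the loan outcome 'mafevokeg', not the inherited 'mapevugeg' — it skipped the early Eskul changes, so it was borrowed from Feneken.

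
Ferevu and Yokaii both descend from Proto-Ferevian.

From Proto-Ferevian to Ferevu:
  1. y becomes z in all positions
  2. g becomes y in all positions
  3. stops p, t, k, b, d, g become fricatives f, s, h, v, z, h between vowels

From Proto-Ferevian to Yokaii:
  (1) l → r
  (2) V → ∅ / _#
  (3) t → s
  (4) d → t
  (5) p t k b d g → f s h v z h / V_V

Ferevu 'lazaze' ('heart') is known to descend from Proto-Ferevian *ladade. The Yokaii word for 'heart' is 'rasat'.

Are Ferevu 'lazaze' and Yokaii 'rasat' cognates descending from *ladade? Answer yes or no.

Derive the expected Yokaii reflex of *ladade:
Yokaii: *ladade > radade > radad > ratat > rasat  (by unconditioned shift, apocope, unconditioned shift, intervocalic lenition)
Yokaii 'rasat' matches the regular reflex exactly, so the pair is cognate.

yes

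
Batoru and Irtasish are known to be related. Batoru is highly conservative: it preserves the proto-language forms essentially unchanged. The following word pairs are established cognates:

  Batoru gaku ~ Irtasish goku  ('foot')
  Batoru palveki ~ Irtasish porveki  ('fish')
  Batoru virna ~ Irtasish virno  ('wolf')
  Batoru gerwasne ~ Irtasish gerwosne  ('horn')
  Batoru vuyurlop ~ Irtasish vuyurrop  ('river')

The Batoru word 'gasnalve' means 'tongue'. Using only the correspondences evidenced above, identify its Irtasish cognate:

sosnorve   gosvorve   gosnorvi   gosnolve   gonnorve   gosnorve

gaku ~ goku, palveki ~ porveki — Batoru a corresponds to Irtasish o after a consonant, before a consonant other than r, m, n, p, b, f, v.
palveki ~ porveki — Batoru l corresponds to Irtasish r after a vowel, before a labial obstruent.
Applying these to Batoru 'gasnalve':
  gasnalve → gosnalve   (a→o after a consonant, before a consonant other than r, m, n, p, b, f, v)
  gosnalve → gosnolve   (a→o after a consonant, before a consonant other than r, m, n, p, b, f, v)
  gosnolve → gosnorve   (l→r after a vowel, before a labial obstruent)
So the Irtasish cognate is 'gosnorve'.

gosnorve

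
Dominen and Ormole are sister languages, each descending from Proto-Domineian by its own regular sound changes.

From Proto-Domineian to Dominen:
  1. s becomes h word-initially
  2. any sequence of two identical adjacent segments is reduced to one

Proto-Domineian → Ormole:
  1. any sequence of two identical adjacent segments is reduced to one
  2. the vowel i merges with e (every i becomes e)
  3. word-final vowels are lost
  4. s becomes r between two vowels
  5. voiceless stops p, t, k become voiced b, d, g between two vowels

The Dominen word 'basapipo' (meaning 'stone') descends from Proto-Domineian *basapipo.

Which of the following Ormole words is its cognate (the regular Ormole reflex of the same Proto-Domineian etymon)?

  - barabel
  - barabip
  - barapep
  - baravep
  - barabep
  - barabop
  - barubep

barabep

Ormole: start from *basapipo.
  rule 1: no change — basapipo
  rule 2 (vowel merger): basapipo → basapepo
  rule 3 (apocope): basapepo → basapep
  rule 4 (rhotacism): basapep → barapep
  rule 5 (intervocalic voicing): barapep → barabep
  ⇒ Ormole barabep
Among the options, 'barabep' alone shows every Ormole change applied in order.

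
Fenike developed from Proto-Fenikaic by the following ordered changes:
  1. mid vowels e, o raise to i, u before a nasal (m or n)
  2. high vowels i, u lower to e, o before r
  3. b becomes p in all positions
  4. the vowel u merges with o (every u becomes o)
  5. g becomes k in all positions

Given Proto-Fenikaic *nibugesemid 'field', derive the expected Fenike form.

nipokesimid

Fenike: start from *nibugesemid.
  rule 1 (pre-nasal raising): nibugesemid → nibugesimid
  rule 2: no change — nibugesimid
  rule 3 (unconditioned shift): nibugesimid → nipugesimid
  rule 4 (vowel merger): nipugesimid → nipogesimid
  rule 5 (unconditioned shift): nipogesimid → nipokesimid
  ⇒ Fenike nipokesimid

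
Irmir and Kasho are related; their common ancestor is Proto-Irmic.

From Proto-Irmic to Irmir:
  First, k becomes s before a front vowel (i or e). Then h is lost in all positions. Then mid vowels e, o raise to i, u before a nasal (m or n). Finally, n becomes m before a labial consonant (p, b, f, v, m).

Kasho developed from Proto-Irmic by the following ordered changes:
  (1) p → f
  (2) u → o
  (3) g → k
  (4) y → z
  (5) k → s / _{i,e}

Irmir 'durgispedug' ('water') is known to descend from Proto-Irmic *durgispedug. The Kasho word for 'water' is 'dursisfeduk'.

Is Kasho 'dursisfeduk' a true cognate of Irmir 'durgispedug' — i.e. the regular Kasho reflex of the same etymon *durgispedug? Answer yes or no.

Derive the expected Kasho reflex of *durgispedug:
Kasho: *durgispedug
  durgispedug → durgisfedug   [unconditioned shift]
  durgisfedug → dorgisfedog   [vowel merger]
  dorgisfedog → dorkisfedok   [unconditioned shift]
  dorkisfedok (rule 4 does not apply)
  dorkisfedok → dorsisfedok   [palatalisation]
  giving Kasho dorsisfedok.
The regular Kasho reflex would be 'dorsisfedok', but the attested form is 'dursisfeduk'. The correspondence is irregular, so they are not cognates (the Kasho form has a different source).

no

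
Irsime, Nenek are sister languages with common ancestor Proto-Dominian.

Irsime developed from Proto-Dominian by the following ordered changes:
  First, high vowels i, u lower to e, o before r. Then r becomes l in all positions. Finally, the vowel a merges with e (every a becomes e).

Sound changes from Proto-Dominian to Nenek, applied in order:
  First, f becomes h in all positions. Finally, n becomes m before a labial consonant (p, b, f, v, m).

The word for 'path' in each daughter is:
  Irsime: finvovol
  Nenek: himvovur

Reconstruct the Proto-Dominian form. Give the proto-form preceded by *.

*finvovur

Position 1: Irsime has f, Nenek has h. Irsime preserves f here (none of its changes turn any other segment into f), so the proto-segment is *f.
Position 3: Irsime has n, Nenek has m. Irsime preserves n here (none of its changes turn any other segment into n), so the proto-segment is *n.
Position 8: Irsime has l, Nenek has r. Nenek preserves r here (none of its changes turn any other segment into r), so the proto-segment is *r.
Continuing position by position gives *finvovur; check it forward:
Irsime: *finvovur
  finvovur → finvovor   [pre-rhotic lowering]
  finvovor → finvovol   [unconditioned shift]
  finvovol (rule 3 does not apply)
  giving Irsime finvovol.
Nenek: *finvovur > hinvovur > himvovur  (by unconditioned shift, nasal place assimilation)
*finvovur is the unique common source.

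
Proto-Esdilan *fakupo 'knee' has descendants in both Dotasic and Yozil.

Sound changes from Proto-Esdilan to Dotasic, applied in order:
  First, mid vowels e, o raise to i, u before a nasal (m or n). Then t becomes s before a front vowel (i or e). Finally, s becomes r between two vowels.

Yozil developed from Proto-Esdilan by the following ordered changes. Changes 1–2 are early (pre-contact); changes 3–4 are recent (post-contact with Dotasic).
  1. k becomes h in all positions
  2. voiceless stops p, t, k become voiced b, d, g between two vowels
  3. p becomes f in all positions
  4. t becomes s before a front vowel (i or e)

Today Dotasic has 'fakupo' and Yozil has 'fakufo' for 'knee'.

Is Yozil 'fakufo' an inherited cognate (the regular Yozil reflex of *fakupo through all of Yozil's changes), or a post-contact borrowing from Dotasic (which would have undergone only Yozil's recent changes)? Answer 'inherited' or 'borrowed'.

If inherited, *fakupo would pass through all of Yozil's changes:
Yozil: *fakupo
  fakupo → fahupo   [unconditioned shift]
  fahupo → fahubo   [intervocalic voicing]
  fahubo (rule 3 does not apply)
  fahubo (rule 4 does not apply)
  giving Yozil fahubo.
If borrowed from Dotasic 'fakupo' after the early changes, it would undergo only the recent ones:
  rule 3 (unconditioned shift): fakupo → fakufo
  rule 4 (palatalisation): no change (fakufo)
  ⇒ as a loan: fakufo
Yozil 'fakufo' matches the loan outcome 'fakufo', not the inherited 'fahubo' — it skipped the early Yozil changes, so it was borrowed from Dotasic.

borrowed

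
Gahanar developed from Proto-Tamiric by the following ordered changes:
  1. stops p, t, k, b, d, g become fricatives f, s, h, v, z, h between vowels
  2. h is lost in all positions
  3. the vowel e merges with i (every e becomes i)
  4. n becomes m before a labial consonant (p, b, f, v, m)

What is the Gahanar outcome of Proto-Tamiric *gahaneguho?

gaaniuo

Gahanar: *gahaneguho
  gahaneguho → gahanehuho   [intervocalic lenition]
  gahanehuho → gaaneuo   [h-loss]
  gaaneuo → gaaniuo   [vowel merger]
  gaaniuo (rule 4 does not apply)
  giving Gahanar gaaniuo.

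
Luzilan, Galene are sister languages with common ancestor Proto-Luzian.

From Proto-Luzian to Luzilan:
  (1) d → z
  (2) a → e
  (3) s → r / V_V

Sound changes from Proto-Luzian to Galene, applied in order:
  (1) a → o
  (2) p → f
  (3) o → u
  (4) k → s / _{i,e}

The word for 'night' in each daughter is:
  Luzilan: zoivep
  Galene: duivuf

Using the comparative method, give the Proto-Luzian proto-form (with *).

*doivap

Position 2: Luzilan has o, Galene has u. Luzilan preserves o here (none of its changes turn any other segment into o), so the proto-segment is *o.
Position 5: Luzilan has e, Galene has u. Taking the neighbouring segments as reconstructed: Luzilan e could go back to *a or *e; Galene u could go back to *a or *o or *u — the one source consistent with every daughter is *a.
Position 1: Luzilan has z, Galene has d. Galene preserves d here (none of its changes turn any other segment into d), so the proto-segment is *d.
Continuing position by position gives *doivap; check it forward:
Luzilan: *doivap > zoivap > zoivep  (by unconditioned shift, vowel merger)
Galene: *doivap
  doivap → doivop   [vowel merger]
  doivop → doivof   [unconditioned shift]
  doivof → duivuf   [vowel merger]
  duivuf (rule 4 does not apply)
  giving Galene duivuf.
*doivap is the unique common source.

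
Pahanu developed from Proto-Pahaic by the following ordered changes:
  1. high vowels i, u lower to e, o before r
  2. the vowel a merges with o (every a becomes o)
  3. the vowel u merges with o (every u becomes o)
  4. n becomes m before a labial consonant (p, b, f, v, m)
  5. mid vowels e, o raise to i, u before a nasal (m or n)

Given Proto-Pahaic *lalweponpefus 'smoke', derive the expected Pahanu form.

Pahanu: start from *lalweponpefus.
  rule 1: no change — lalweponpefus
  rule 2 (vowel merger): lalweponpefus → lolweponpefus
  rule 3 (vowel merger): lolweponpefus → lolweponpefos
  rule 4 (nasal place assimilation): lolweponpefos → lolwepompefos
  rule 5 (pre-nasal raising): lolwepompefos → lolwepumpefos
  ⇒ Pahanu lolwepumpefos

lolwepumpefos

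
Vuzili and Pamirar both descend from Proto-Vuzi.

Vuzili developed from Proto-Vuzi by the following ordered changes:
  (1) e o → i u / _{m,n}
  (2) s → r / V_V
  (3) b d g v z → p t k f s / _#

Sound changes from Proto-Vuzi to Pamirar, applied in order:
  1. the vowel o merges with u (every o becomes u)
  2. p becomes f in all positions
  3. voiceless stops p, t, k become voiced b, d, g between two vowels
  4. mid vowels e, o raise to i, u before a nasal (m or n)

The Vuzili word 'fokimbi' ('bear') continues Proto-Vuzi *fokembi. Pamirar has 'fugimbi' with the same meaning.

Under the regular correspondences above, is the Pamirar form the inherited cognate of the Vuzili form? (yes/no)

Derive the expected Pamirar reflex of *fokembi:
Pamirar: *fokembi
  fokembi → fukembi   [vowel merger]
  fukembi (rule 2 does not apply)
  fukembi → fugembi   [intervocalic voicing]
  fugembi → fugimbi   [pre-nasal raising]
  giving Pamirar fugimbi.
Pamirar 'fugimbi' matches the regular reflex exactly, so the pair is cognate.

yes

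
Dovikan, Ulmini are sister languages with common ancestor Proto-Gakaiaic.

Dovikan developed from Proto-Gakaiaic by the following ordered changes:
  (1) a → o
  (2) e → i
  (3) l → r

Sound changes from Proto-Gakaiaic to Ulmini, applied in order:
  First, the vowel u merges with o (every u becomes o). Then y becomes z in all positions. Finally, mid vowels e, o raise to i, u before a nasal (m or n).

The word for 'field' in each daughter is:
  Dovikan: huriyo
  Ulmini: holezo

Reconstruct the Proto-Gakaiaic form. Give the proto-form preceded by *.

Position 4: Dovikan has i, Ulmini has e. Ulmini preserves e here (none of its changes turn any other segment into e), so the proto-segment is *e.
Position 3: Dovikan has r, Ulmini has l. Ulmini preserves l here (none of its changes turn any other segment into l), so the proto-segment is *l.
This points to *huleyo. Verify forward in each daughter:
Dovikan: *huleyo > huliyo > huriyo  (by vowel merger, unconditioned shift)
Ulmini: *huleyo > holeyo > holezo  (by vowel merger, unconditioned shift)
*huleyo is the unique common source.

*huleyo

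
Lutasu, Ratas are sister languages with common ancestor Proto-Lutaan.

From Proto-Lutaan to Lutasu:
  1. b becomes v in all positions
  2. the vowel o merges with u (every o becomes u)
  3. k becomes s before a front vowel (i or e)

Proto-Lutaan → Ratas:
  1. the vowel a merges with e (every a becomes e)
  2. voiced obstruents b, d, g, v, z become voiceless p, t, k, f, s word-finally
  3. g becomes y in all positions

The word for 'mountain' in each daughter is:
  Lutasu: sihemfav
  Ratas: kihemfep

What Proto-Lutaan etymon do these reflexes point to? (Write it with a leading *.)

Position 8: Lutasu has v, Ratas has p. Taking the neighbouring segments as reconstructed: Lutasu v could go back to *b or *v; Ratas p could go back to *p or *b — the one source consistent with every daughter is *b.
Position 7: Lutasu has a, Ratas has e. Lutasu preserves a here (none of its changes turn any other segment into a), so the proto-segment is *a.
This points to *kihemfab. Verify forward in each daughter:
Lutasu: *kihemfab > kihemfav > sihemfav  (by unconditioned shift, palatalisation)
Ratas: *kihemfab
  kihemfab → kihemfeb   [vowel merger]
  kihemfeb → kihemfep   [final devoicing]
  kihemfep (rule 3 does not apply)
  giving Ratas kihemfep.
No other proto-form is consistent with every reflex, so the reconstruction is *kihemfab.

*kihemfab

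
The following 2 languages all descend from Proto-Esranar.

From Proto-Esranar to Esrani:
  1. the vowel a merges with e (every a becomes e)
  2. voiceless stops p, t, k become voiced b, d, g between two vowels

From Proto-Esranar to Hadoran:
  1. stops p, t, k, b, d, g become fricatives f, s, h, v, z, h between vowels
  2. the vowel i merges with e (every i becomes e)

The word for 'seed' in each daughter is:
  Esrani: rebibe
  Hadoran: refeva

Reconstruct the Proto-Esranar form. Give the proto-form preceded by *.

*repiba

Position 4: Esrani has i, Hadoran has e. Esrani preserves i here (none of its changes turn any other segment into i), so the proto-segment is *i.
Position 6: Esrani has e, Hadoran has a. Hadoran preserves a here (none of its changes turn any other segment into a), so the proto-segment is *a.
Verify the candidate proto-form against each daughter:
Esrani: start from *repiba.
  rule 1 (vowel merger): repiba → repibe
  rule 2 (intervocalic voicing): repibe → rebibe
  ⇒ Esrani rebibe
Hadoran: start from *repiba.
  rule 1 (intervocalic lenition): repiba → refiva
  rule 2 (vowel merger): refiva → refeva
  ⇒ Hadoran refeva
Only *repiba yields all of Esrani rebibe, Hadoran refeva.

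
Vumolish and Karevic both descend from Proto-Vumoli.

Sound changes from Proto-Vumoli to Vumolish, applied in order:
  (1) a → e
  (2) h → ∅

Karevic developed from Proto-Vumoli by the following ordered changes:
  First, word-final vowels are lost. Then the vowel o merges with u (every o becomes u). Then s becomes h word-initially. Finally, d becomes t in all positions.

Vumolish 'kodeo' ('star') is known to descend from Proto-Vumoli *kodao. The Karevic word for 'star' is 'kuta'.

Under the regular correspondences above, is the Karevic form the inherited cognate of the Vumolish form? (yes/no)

yes

Derive the expected Karevic reflex of *kodao:
Karevic: *kodao > koda > kuda > kuta  (by apocope, vowel merger, unconditioned shift)
Karevic 'kuta' matches the regular reflex exactly, so the pair is cognate.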